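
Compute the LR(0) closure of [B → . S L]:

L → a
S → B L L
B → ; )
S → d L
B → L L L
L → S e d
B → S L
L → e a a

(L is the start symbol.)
{ [B → . ; )], [B → . L L L], [B → . S L], [L → . S e d], [L → . a], [L → . e a a], [S → . B L L], [S → . d L] }

Start with: [B → . S L]
  [B → . S L] has the dot before S: add [S → . B L L], [S → . d L]
  [S → . B L L] has the dot before B: add [B → . ; )], [B → . L L L]
  [B → . L L L] has the dot before L: add [L → . a], [L → . S e d], [L → . e a a]
No further items can be added.

CLOSURE = { [B → . ; )], [B → . L L L], [B → . S L], [L → . S e d], [L → . a], [L → . e a a], [S → . B L L], [S → . d L] }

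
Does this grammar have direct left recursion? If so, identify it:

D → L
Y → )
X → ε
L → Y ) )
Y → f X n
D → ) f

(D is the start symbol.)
No direct left recursion

D → L: starts with L
Y → ): starts with ')'
X → ε: starts with ε
L → Y ) ): starts with Y
Y → f X n: starts with f
D → ) f: starts with ')'

No direct left recursion found.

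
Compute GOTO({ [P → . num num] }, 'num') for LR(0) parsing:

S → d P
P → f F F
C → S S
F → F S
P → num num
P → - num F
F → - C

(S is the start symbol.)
{ [P → num . num] }

GOTO(I, 'num') = CLOSURE({ [A → αX.β] : [A → α.Xβ] ∈ I, X = 'num' })

Items with dot before 'num', with the dot advanced:
  [P → . num num] → [P → num . num]
Closure adds nothing (no advanced item has the dot before a non-terminal).

GOTO = { [P → num . num] }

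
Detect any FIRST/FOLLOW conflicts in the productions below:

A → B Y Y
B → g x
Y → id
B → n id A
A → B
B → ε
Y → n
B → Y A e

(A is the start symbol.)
A FIRST/FOLLOW conflict occurs when a non-terminal N has a nullable alternative N → β (β ⇒* ε) and another alternative N → α with FIRST(α) ∩ FOLLOW(N) ≠ ∅: on such a lookahead the parser cannot decide between expanding α and letting N vanish via β.

Nullable non-terminals: A, B.
FIRST sets used below: FIRST(B) = { 'g', 'id', 'n', ε }, FIRST(Y) = { 'id', 'n' }

A: nullable alternative(s) A → B; FOLLOW(A) = { $, 'e', 'id', 'n' }
  A → B Y Y: FIRST \ {ε} = { 'g', 'id', 'n' } — overlaps FOLLOW(A) on { 'id', 'n' }: CONFLICT
  A → B: FIRST \ {ε} = { 'g', 'id', 'n' } — this is the only nullable alternative, skip

B: nullable alternative(s) B → ε; FOLLOW(B) = { $, 'e', 'id', 'n' }
  B → g x: FIRST \ {ε} = { 'g' } — disjoint from FOLLOW(B)
  B → n id A: FIRST \ {ε} = { 'n' } — overlaps FOLLOW(B) on { 'n' }: CONFLICT
  B → ε: FIRST \ {ε} = { } — this is the only nullable alternative, skip
  B → Y A e: FIRST \ {ε} = { 'id', 'n' } — overlaps FOLLOW(B) on { 'id', 'n' }: CONFLICT

Y has no nullable alternative, so no FIRST/FOLLOW check is needed there.

So the grammar has 3 FIRST/FOLLOW conflicts (marked CONFLICT above).

Answer: Yes. A → B Y Y with FOLLOW(A) on { 'id', 'n' }; B → n id A with FOLLOW(B) on { 'n' }; B → Y A e with FOLLOW(B) on { 'id', 'n' }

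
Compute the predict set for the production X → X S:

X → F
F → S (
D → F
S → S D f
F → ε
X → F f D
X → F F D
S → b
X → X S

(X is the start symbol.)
PREDICT(X → X S) = (FIRST(RHS) \ {ε}) ∪ (FOLLOW(X) if ε ∈ FIRST(RHS), i.e. RHS ⇒* ε)
FIRST(X) = { 'b', 'f', ε }
FIRST(S) = { 'b' }
FIRST(X S) = { 'b', 'f' }
ε ∉ FIRST(X S), so FOLLOW(X) is not added.
PREDICT(X → X S) = { 'b', 'f' }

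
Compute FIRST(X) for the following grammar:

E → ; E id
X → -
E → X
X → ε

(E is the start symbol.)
{ '-', ε }

To compute FIRST(X), examine every production with X on the left-hand side, reading each right-hand side left to right until a non-nullable symbol is reached.

From X → -:
  - '-' is a terminal: add '-' and stop
From X → ε:
  - ε-production, so ε ∈ FIRST(X)

Collecting: FIRST(X) = { '-', ε }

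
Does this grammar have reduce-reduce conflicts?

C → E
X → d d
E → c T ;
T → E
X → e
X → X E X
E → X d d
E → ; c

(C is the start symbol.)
Yes — I14: [E → X d d .] vs [X → d d .]

A reduce-reduce conflict occurs when an LR(0) state has two complete items [A → α .] and [B → β .] — both call for a reduction, and with no lookahead the parser cannot choose between them.

Augment with C' → C and build the canonical LR(0) collection (I0 = CLOSURE({[C' → . C]}), then GOTO on every symbol after a dot until no new states appear). It has 17 states:
  I0: { [C → . E], [C' → . C], [E → . ; c], [E → . X d d], [E → . c T ;], [X → . X E X], [X → . d d], [X → . e] }  — shift
  I1: { [E → ; . c] }  — shift
  I2: { [C' → C .] }  — accept
  I3: { [C → E .] }  — reduce
  I4: { [E → . ; c], [E → . X d d], [E → . c T ;], [E → X . d d], [X → . X E X], [X → . d d], [X → . e], [X → X . E X] }  — shift
  I5: { [E → . ; c], [E → . X d d], [E → . c T ;], [E → c . T ;], [T → . E], [X → . X E X], [X → . d d], [X → . e] }  — shift
  I6: { [X → d . d] }  — shift
  I7: { [X → e .] }  — reduce
  I8: { [X → d d .] }  — reduce
  I9: { [T → E .] }  — reduce
  I10: { [E → c T . ;] }  — shift
  I11: { [E → c T ; .] }  — reduce
  I12: { [X → . X E X], [X → . d d], [X → . e], [X → X E . X] }  — shift
  I13: { [E → X d . d], [X → d . d] }  — shift
  I14: { [E → X d d .], [X → d d .] }  — 2 reduces
  I15: { [E → . ; c], [E → . X d d], [E → . c T ;], [X → . X E X], [X → . d d], [X → . e], [X → X . E X], [X → X E X .] }  — shift, reduce
  I16: { [E → ; c .] }  — reduce

I14 contains complete items [E → X d d .], [X → d d .] — reduce-reduce conflict.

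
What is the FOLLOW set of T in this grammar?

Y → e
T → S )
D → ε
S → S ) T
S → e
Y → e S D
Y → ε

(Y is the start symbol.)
{ $, ')' }

To compute FOLLOW(T), find every occurrence of T on a right-hand side N → α T β: add FIRST(β) \ {ε}, and if β is empty or nullable also add FOLLOW(N). Iterate to a fixed point.

In S → S ) T: T is at the end, add FOLLOW(S)

The FOLLOW sets referred to above (computed the same way, to a fixed point):
  FOLLOW(S) = { $, ')' }

Taking the union: FOLLOW(T) = { $, ')' }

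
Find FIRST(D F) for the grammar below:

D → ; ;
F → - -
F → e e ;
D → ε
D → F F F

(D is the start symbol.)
FIRST sets of the non-terminals involved (from the grammar, by fixed-point iteration):
  FIRST(D) = { '-', ';', 'e', ε }
  FIRST(F) = { '-', 'e' }

To compute FIRST(D F), process the symbols left to right:
Symbol D is a non-terminal. Add FIRST(D) \ {ε} = { '-', ';', 'e' }
D is nullable (ε ∈ FIRST(D)), continue to the next symbol.
Symbol F is a non-terminal. Add FIRST(F) \ {ε} = { '-', 'e' }
F is not nullable (ε ∉ FIRST(F)), so stop here.
FIRST(D F) = { '-', ';', 'e' }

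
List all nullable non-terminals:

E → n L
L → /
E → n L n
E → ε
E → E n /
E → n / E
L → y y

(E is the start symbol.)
{ 'E' }

A non-terminal is nullable if it can derive ε (the empty string): either it has an ε-production, or it has a production whose right-hand side consists entirely of nullable non-terminals.

ε-productions: E → ε
So E is immediately nullable.
No further non-terminal can be added: every production for the remaining non-terminals contains a terminal or a non-nullable non-terminal.
Nullable = { 'E' }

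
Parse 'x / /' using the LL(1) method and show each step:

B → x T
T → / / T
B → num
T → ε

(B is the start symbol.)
LL(1) parsing maintains a stack (initially the start symbol over $) and the input. At each step: if the stack top is a terminal, match it against the current input token; if it is a non-terminal N, replace it with the RHS of M[N, lookahead] (the unique production whose predict set contains the lookahead).

Stack is shown with the top on the left.

Stack    Input    Action
------------------------
B $      x / / $  output B → x T
x T $    x / / $  match 'x'
T $      / / $    output T → / / T
/ / T $  / / $    match '/'
/ T $    / $      match '/'
T $      $        output T → ε
$        $        accept

The string is accepted.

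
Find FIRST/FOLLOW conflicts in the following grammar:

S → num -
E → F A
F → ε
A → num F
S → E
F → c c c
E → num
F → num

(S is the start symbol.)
A FIRST/FOLLOW conflict occurs when a non-terminal N has a nullable alternative N → β (β ⇒* ε) and another alternative N → α with FIRST(α) ∩ FOLLOW(N) ≠ ∅: on such a lookahead the parser cannot decide between expanding α and letting N vanish via β.

Nullable non-terminals: F.

F: nullable alternative(s) F → ε; FOLLOW(F) = { $, 'num' }
  F → ε: FIRST \ {ε} = { } — this is the only nullable alternative, skip
  F → c c c: FIRST \ {ε} = { 'c' } — disjoint from FOLLOW(F)
  F → num: FIRST \ {ε} = { 'num' } — overlaps FOLLOW(F) on { 'num' }: CONFLICT

A, E, S have no nullable alternative, so no FIRST/FOLLOW check is needed there.

So the grammar has 1 FIRST/FOLLOW conflict (marked CONFLICT above).

Answer: Yes. F → num with FOLLOW(F) on { 'num' }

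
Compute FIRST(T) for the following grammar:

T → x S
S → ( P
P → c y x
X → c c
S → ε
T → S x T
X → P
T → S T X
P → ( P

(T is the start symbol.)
{ '(', 'x' }

FIRST sets of the other non-terminals involved (by the same procedure, iterated to a fixed point):
  FIRST(S) = { '(', ε }

From T → x S:
  - x is a terminal: add 'x' and stop
From T → S x T:
  - S is a non-terminal: add FIRST(S) \ {ε} = { '(' }
    S is nullable, so continue to the next symbol
  - x is a terminal: add 'x' and stop
From T → S T X:
  - S is a non-terminal: add FIRST(S) \ {ε} = { '(' }
    S is nullable, so continue to the next symbol
  - T is the symbol being defined: contributes nothing new
    T is not nullable, so stop

Collecting: FIRST(T) = { '(', 'x' }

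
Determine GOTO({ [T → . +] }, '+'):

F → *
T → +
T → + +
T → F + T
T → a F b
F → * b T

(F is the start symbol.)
{ [T → + .] }

GOTO(I, '+') = CLOSURE({ [A → αX.β] : [A → α.Xβ] ∈ I, X = '+' })

Items with dot before '+', with the dot advanced:
  [T → . +] → [T → + .]
Closure adds nothing (no advanced item has the dot before a non-terminal).

GOTO = { [T → + .] }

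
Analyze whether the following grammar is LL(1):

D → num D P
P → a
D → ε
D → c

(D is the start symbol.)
Yes, the grammar is LL(1).

Relevant sets:
  FOLLOW(D) = { $, 'a' }

For D:
  PREDICT(D → num D P) = { 'num' }
  PREDICT(D → ε) = { $, 'a' }
  PREDICT(D → c) = { 'c' }
P has a single production, so nothing to check there.

All predict sets are disjoint. The grammar IS LL(1).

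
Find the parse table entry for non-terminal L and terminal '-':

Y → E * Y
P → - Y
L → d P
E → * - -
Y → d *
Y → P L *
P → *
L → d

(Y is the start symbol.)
To find M[L, '-'], we find productions for L where '-' is in the predict set (PREDICT(N → α) = (FIRST(α) \ {ε}) ∪ (FOLLOW(N) if α ⇒* ε)).

L → d P: PREDICT = { 'd' }
L → d: PREDICT = { 'd' }

M[L, '-'] is empty (no production applies)

Answer: Empty (error entry)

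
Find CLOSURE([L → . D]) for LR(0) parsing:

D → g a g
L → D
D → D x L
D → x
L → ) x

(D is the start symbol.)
{ [D → . D x L], [D → . g a g], [D → . x], [L → . D] }

Start with: [L → . D]
  [L → . D] has the dot before D: add [D → . g a g], [D → . D x L], [D → . x]
No further items can be added.

CLOSURE = { [D → . D x L], [D → . g a g], [D → . x], [L → . D] }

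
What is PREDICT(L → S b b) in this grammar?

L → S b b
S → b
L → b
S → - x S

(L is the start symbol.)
PREDICT(L → S b b) = (FIRST(RHS) \ {ε}) ∪ (FOLLOW(L) if ε ∈ FIRST(RHS), i.e. RHS ⇒* ε)
FIRST(S) = { '-', 'b' }
FIRST(S b b) = { '-', 'b' }
ε ∉ FIRST(S b b), so FOLLOW(L) is not added.
PREDICT(L → S b b) = { '-', 'b' }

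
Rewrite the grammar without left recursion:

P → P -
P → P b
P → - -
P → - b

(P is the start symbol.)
P → - - P'
P → - b P'
P' → - P'
P' → b P'
P' → ε

P is directly left-recursive. The standard transformation for
  A → A α₁ | ... | A α_m | β₁ | ... | β_n
is
  A  → β₁ A' | ... | β_n A'
  A' → α₁ A' | ... | α_m A' | ε

P → - - becomes P → - - P'
P → - b becomes P → - b P'
P → P - becomes P' → - P'
P → P b becomes P' → b P'
Add P' → ε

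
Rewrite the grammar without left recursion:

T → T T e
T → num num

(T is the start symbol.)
T is directly left-recursive. The standard transformation for
  A → A α₁ | ... | A α_m | β₁ | ... | β_n
is
  A  → β₁ A' | ... | β_n A'
  A' → α₁ A' | ... | α_m A' | ε

T → num num becomes T → num num T'
T → T T e becomes T' → T e T'
Add T' → ε

Resulting grammar:
T → num num T'
T' → T e T'
T' → ε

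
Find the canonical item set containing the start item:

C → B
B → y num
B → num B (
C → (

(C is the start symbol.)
{ [B → . num B (], [B → . y num], [C → . (], [C → . B], [C' → . C] }

First, augment the grammar with C' → C
I₀ = CLOSURE({ [C' → . C] }):
  [C' → . C] has the dot before C: add [C → . B], [C → . (]
  [C → . B] has the dot before B: add [B → . y num], [B → . num B (]
No further items can be added.

I₀ = { [B → . num B (], [B → . y num], [C → . (], [C → . B], [C' → . C] }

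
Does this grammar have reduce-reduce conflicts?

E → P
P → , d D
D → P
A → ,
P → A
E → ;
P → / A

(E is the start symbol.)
A reduce-reduce conflict occurs when an LR(0) state has two complete items [A → α .] and [B → β .] — both call for a reduction, and with no lookahead the parser cannot choose between them.

Augment with E' → E and build the canonical LR(0) collection (I0 = CLOSURE({[E' → . E]}), then GOTO on every symbol after a dot until no new states appear). It has 12 states:
  I0: { [A → . ,], [E → . ;], [E → . P], [E' → . E], [P → . , d D], [P → . / A], [P → . A] }  — shift
  I1: { [A → , .], [P → , . d D] }  — shift, reduce
  I2: { [A → . ,], [P → / . A] }  — shift
  I3: { [E → ; .] }  — reduce
  I4: { [P → A .] }  — reduce
  I5: { [E' → E .] }  — accept
  I6: { [E → P .] }  — reduce
  I7: { [A → , .] }  — reduce
  I8: { [P → / A .] }  — reduce
  I9: { [A → . ,], [D → . P], [P → , d . D], [P → . , d D], [P → . / A], [P → . A] }  — shift
  I10: { [P → , d D .] }  — reduce
  I11: { [D → P .] }  — reduce

No state contains more than one complete item.

Answer: No reduce-reduce conflicts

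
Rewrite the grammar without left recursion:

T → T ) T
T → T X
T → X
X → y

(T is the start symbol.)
T → X T'
T' → ) T T'
T' → X T'
T' → ε
X → y

T is directly left-recursive. The standard transformation for
  A → A α₁ | ... | A α_m | β₁ | ... | β_n
is
  A  → β₁ A' | ... | β_n A'
  A' → α₁ A' | ... | α_m A' | ε

T → X becomes T → X T'
T → T ) T becomes T' → ) T T'
T → T X becomes T' → X T'
Add T' → ε

Productions for other non-terminals are unchanged:
  X → y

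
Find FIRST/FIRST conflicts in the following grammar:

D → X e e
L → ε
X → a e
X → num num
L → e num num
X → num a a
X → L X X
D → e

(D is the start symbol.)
Yes. D → X e e / D → e on { 'e' }; X → a e / X → L X X on { 'a' }; X → num num / X → num a a on { 'num' }; X → num num / X → L X X on { 'num' }; X → num a a / X → L X X on { 'num' }

A FIRST/FIRST conflict occurs when two productions N → α and N → β for the same non-terminal have FIRST(α) ∩ FIRST(β) ≠ ∅ (with ε ∈ FIRST of a nullable right-hand side, so two nullable alternatives also conflict).

FIRST sets of the non-terminals at (or reachable through a nullable prefix from) the front of some alternative:
  FIRST(X) = { 'a', 'e', 'num' }
  FIRST(L) = { 'e', ε }

Productions for D:
  D → X e e: FIRST = { 'a', 'e', 'num' }
  D → e: FIRST = { 'e' }
Productions for L:
  L → ε: FIRST = { ε }
  L → e num num: FIRST = { 'e' }
Productions for X:
  X → a e: FIRST = { 'a' }
  X → num num: FIRST = { 'num' }
  X → num a a: FIRST = { 'num' }
  X → L X X: FIRST = { 'a', 'e', 'num' }

Conflict for D: D → X e e and D → e
  Overlap: { 'e' }
Conflict for X: X → a e and X → L X X
  Overlap: { 'a' }
Conflict for X: X → num num and X → num a a
  Overlap: { 'num' }
Conflict for X: X → num num and X → L X X
  Overlap: { 'num' }
Conflict for X: X → num a a and X → L X X
  Overlap: { 'num' }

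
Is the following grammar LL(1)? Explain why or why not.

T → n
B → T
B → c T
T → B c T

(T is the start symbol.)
A grammar is LL(1) if for each non-terminal N with multiple productions, the predict sets of those productions are pairwise disjoint, where PREDICT(N → α) = (FIRST(α) \ {ε}) ∪ (FOLLOW(N) if α ⇒* ε).

Relevant sets:
  FIRST(B) = { 'c', 'n' }
  FIRST(T) = { 'c', 'n' }

For T:
  PREDICT(T → n) = { 'n' }
  PREDICT(T → B c T) = { 'c', 'n' }
For B:
  PREDICT(B → T) = { 'c', 'n' }
  PREDICT(B → c T) = { 'c' }

Conflict found: Predict set conflict for T: { 'n' }
The grammar is NOT LL(1).

Answer: No. Predict set conflict for T: { 'n' }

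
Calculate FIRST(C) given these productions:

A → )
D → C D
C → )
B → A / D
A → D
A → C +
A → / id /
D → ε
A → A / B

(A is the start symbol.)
{ ')' }

To compute FIRST(C), examine every production with C on the left-hand side, reading each right-hand side left to right until a non-nullable symbol is reached.

From C → ):
  - ')' is a terminal: add ')' and stop

Collecting: FIRST(C) = { ')' }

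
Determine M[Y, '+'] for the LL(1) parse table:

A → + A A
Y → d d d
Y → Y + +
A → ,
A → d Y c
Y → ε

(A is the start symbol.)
To find M[Y, '+'], we find productions for Y where '+' is in the predict set (PREDICT(N → α) = (FIRST(α) \ {ε}) ∪ (FOLLOW(N) if α ⇒* ε)).

Relevant sets:
  FIRST(Y) = { '+', 'd', ε }
  FOLLOW(Y) = { '+', 'c' }

Y → d d d: PREDICT = { 'd' }
Y → Y + +: PREDICT = { '+', 'd' }
  '+' is in predict set, so this production goes in M[Y, '+']
Y → ε: PREDICT = { '+', 'c' }
  '+' is in predict set, so this production goes in M[Y, '+']

M[Y, '+'] = Y → Y + +, Y → ε  (a multiply-defined cell — the grammar is not LL(1))

Answer: Y → Y + +, Y → ε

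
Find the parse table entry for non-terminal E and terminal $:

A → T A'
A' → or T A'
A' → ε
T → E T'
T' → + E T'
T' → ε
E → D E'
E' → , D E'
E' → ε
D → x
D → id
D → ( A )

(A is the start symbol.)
Empty (error entry)

To find M[E, $], we find productions for E where $ is in the predict set (PREDICT(N → α) = (FIRST(α) \ {ε}) ∪ (FOLLOW(N) if α ⇒* ε)).

Relevant sets:
  FIRST(D) = { '(', 'id', 'x' }

E → D E': PREDICT = { '(', 'id', 'x' }

M[E, $] is empty (no production applies)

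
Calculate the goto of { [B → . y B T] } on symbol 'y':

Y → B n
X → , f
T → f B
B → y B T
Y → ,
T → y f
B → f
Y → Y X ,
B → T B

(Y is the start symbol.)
GOTO(I, 'y') = CLOSURE({ [A → αX.β] : [A → α.Xβ] ∈ I, X = 'y' })

Items with dot before 'y', with the dot advanced:
  [B → . y B T] → [B → y . B T]
Closure of the advanced items:
  [B → y . B T] has the dot before B: add [B → . y B T], [B → . f], [B → . T B]
  [B → . T B] has the dot before T: add [T → . f B], [T → . y f]

GOTO = { [B → . T B], [B → . f], [B → . y B T], [B → y . B T], [T → . f B], [T → . y f] }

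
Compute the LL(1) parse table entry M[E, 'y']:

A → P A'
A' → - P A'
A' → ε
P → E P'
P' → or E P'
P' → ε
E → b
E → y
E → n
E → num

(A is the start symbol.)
To find M[E, 'y'], we find productions for E where 'y' is in the predict set (PREDICT(N → α) = (FIRST(α) \ {ε}) ∪ (FOLLOW(N) if α ⇒* ε)).

E → b: PREDICT = { 'b' }
E → y: PREDICT = { 'y' }
  'y' is in predict set, so this production goes in M[E, 'y']
E → n: PREDICT = { 'n' }
E → num: PREDICT = { 'num' }

M[E, 'y'] = E → y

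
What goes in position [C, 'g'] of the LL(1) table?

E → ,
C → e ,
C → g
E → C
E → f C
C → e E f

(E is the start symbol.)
C → g

To find M[C, 'g'], we find productions for C where 'g' is in the predict set (PREDICT(N → α) = (FIRST(α) \ {ε}) ∪ (FOLLOW(N) if α ⇒* ε)).

C → e ,: PREDICT = { 'e' }
C → g: PREDICT = { 'g' }
  'g' is in predict set, so this production goes in M[C, 'g']
C → e E f: PREDICT = { 'e' }

M[C, 'g'] = C → g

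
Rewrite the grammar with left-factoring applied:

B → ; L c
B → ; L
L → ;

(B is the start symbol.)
B → ; L B'
B' → c
B' → ε
L → ;

Left-factoring transforms A → αβ₁ | αβ₂ into A → αA' and A' → β₁ | β₂
(α is the longest common prefix among the alternatives). Repeat until
no nonterminal has two alternatives with a common prefix.

Round 1: B has alternatives sharing prefix '; L'. Introduce B': B → ; L B'
  Add: B' → c
  Add: B' → ε

No remaining common prefixes — done.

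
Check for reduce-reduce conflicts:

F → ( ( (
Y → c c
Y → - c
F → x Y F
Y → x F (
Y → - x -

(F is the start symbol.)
No reduce-reduce conflicts

Augment with F' → F and build the canonical LR(0) collection (I0 = CLOSURE({[F' → . F]}), then GOTO on every symbol after a dot until no new states appear). It has 17 states:
  I0: { [F → . ( ( (], [F → . x Y F], [F' → . F] }  — shift
  I1: { [F → ( . ( (] }  — shift
  I2: { [F' → F .] }  — accept
  I3: { [F → x . Y F], [Y → . - c], [Y → . - x -], [Y → . c c], [Y → . x F (] }  — shift
  I4: { [Y → - . c], [Y → - . x -] }  — shift
  I5: { [F → . ( ( (], [F → . x Y F], [F → x Y . F] }  — shift
  I6: { [Y → c . c] }  — shift
  I7: { [F → . ( ( (], [F → . x Y F], [Y → x . F (] }  — shift
  I8: { [Y → x F . (] }  — shift
  I9: { [Y → x F ( .] }  — reduce
  I10: { [Y → c c .] }  — reduce
  I11: { [F → x Y F .] }  — reduce
  I12: { [Y → - c .] }  — reduce
  I13: { [Y → - x . -] }  — shift
  I14: { [Y → - x - .] }  — reduce
  I15: { [F → ( ( . (] }  — shift
  I16: { [F → ( ( ( .] }  — reduce

No state contains more than one complete item.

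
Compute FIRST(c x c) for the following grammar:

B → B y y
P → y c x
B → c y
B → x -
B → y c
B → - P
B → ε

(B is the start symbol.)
{ 'c' }

To compute FIRST(c x c), process the symbols left to right:
Symbol c is a terminal. Add 'c' and stop.
FIRST(c x c) = { 'c' }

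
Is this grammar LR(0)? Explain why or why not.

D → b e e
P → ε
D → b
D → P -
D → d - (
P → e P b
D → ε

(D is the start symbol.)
A grammar is LR(0) if no state in the canonical LR(0) collection has:
  - both a shift item (dot before a terminal) and a complete item (shift-reduce conflict), or
  - two or more complete items (reduce-reduce conflict; the accept item [D' → D .] counts as a complete item here).

Augment with D' → D and build the canonical LR(0) collection (I0 = CLOSURE({[D' → . D]}), then GOTO on every symbol after a dot until no new states appear). It has 13 states:
  I0: { [D → . P -], [D → . b e e], [D → . b], [D → . d - (], [D → .], [D' → . D], [P → . e P b], [P → .] }  — shift, 2 reduces
  I1: { [D' → D .] }  — accept
  I2: { [D → P . -] }  — shift
  I3: { [D → b . e e], [D → b .] }  — shift, reduce
  I4: { [D → d . - (] }  — shift
  I5: { [P → . e P b], [P → .], [P → e . P b] }  — shift, reduce
  I6: { [P → e P . b] }  — shift
  I7: { [P → e P b .] }  — reduce
  I8: { [D → d - . (] }  — shift
  I9: { [D → d - ( .] }  — reduce
  I10: { [D → b e . e] }  — shift
  I11: { [D → b e e .] }  — reduce
  I12: { [D → P - .] }  — reduce

Conflict in state I0:
  Shift-reduce conflict between [D → .] and [D → . b]
So the grammar is NOT LR(0).

Answer: No. Shift-reduce conflict between [D → .] and [D → . b]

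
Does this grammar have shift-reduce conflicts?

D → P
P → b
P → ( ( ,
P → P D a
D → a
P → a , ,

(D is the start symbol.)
Yes — I3: [D → P .] vs [D → . a]; I4: [D → a .] vs [P → a . , ,]

Augment with D' → D and build the canonical LR(0) collection (I0 = CLOSURE({[D' → . D]}), then GOTO on every symbol after a dot until no new states appear). It has 12 states:
  I0: { [D → . P], [D → . a], [D' → . D], [P → . ( ( ,], [P → . P D a], [P → . a , ,], [P → . b] }  — shift
  I1: { [P → ( . ( ,] }  — shift
  I2: { [D' → D .] }  — accept
  I3: { [D → . P], [D → . a], [D → P .], [P → . ( ( ,], [P → . P D a], [P → . a , ,], [P → . b], [P → P . D a] }  — shift, reduce
  I4: { [D → a .], [P → a . , ,] }  — shift, reduce
  I5: { [P → b .] }  — reduce
  I6: { [P → a , . ,] }  — shift
  I7: { [P → a , , .] }  — reduce
  I8: { [P → P D . a] }  — shift
  I9: { [P → P D a .] }  — reduce
  I10: { [P → ( ( . ,] }  — shift
  I11: { [P → ( ( , .] }  — reduce

I3 contains reduce item [D → P .] and shift items [D → . a], [P → . ( ( ,], [P → . a , ,], [P → . b] — shift-reduce conflict.
I4 contains reduce item [D → a .] and shift item [P → a . , ,] — shift-reduce conflict.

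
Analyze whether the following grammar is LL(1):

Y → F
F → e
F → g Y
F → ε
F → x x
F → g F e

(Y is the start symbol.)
A grammar is LL(1) if for each non-terminal N with multiple productions, the predict sets of those productions are pairwise disjoint, where PREDICT(N → α) = (FIRST(α) \ {ε}) ∪ (FOLLOW(N) if α ⇒* ε).

Relevant sets:
  FOLLOW(F) = { $, 'e' }

For F:
  PREDICT(F → e) = { 'e' }
  PREDICT(F → g Y) = { 'g' }
  PREDICT(F → ε) = { $, 'e' }
  PREDICT(F → x x) = { 'x' }
  PREDICT(F → g F e) = { 'g' }
Y has a single production, so nothing to check there.

Conflict found: Predict set conflict for F: { 'e' }
The grammar is NOT LL(1).

Answer: No. Predict set conflict for F: { 'e' }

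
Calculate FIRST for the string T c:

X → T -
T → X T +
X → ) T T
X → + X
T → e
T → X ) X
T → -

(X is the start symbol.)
FIRST sets of the non-terminals involved (from the grammar, by fixed-point iteration):
  FIRST(T) = { ')', '+', '-', 'e' }

To compute FIRST(T c), process the symbols left to right:
Symbol T is a non-terminal. Add FIRST(T) \ {ε} = { ')', '+', '-', 'e' }
T is not nullable (ε ∉ FIRST(T)), so stop here.
FIRST(T c) = { ')', '+', '-', 'e' }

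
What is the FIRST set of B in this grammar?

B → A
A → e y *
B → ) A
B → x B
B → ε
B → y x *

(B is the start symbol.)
{ ')', 'e', 'x', 'y', ε }

To compute FIRST(B), examine every production with B on the left-hand side, reading each right-hand side left to right until a non-nullable symbol is reached.

FIRST sets of the other non-terminals involved (by the same procedure, iterated to a fixed point):
  FIRST(A) = { 'e' }

From B → A:
  - A is a non-terminal: add FIRST(A) \ {ε} = { 'e' }
    A is not nullable, so stop
From B → ) A:
  - ')' is a terminal: add ')' and stop
From B → x B:
  - x is a terminal: add 'x' and stop
From B → ε:
  - ε-production, so ε ∈ FIRST(B)
From B → y x *:
  - y is a terminal: add 'y' and stop

Collecting: FIRST(B) = { ')', 'e', 'x', 'y', ε }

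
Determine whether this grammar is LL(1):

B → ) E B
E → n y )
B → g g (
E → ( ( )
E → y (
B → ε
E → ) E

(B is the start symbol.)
A grammar is LL(1) if for each non-terminal N with multiple productions, the predict sets of those productions are pairwise disjoint, where PREDICT(N → α) = (FIRST(α) \ {ε}) ∪ (FOLLOW(N) if α ⇒* ε).

Relevant sets:
  FOLLOW(B) = { $ }

For B:
  PREDICT(B → ')' E B) = { ')' }
  PREDICT(B → g g '(') = { 'g' }
  PREDICT(B → ε) = { $ }
For E:
  PREDICT(E → n y ')') = { 'n' }
  PREDICT(E → '(' '(' ')') = { '(' }
  PREDICT(E → y '(') = { 'y' }
  PREDICT(E → ')' E) = { ')' }

All predict sets are disjoint. The grammar IS LL(1).

Answer: Yes, the grammar is LL(1).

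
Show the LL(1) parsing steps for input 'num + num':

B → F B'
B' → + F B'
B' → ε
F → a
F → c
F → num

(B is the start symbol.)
LL(1) parsing maintains a stack (initially the start symbol over $) and the input. At each step: if the stack top is a terminal, match it against the current input token; if it is a non-terminal N, replace it with the RHS of M[N, lookahead] (the unique production whose predict set contains the lookahead).

Stack is shown with the top on the left.

Stack     Input        Action
-----------------------------
B $       num + num $  output B → F B'
F B' $    num + num $  output F → num
num B' $  num + num $  match 'num'
B' $      + num $      output B' → + F B'
+ F B' $  + num $      match '+'
F B' $    num $        output F → num
num B' $  num $        match 'num'
B' $      $            output B' → ε
$         $            accept

The string is accepted.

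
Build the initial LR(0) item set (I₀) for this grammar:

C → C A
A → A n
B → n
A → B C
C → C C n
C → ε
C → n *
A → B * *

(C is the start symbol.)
{ [C → . C A], [C → . C C n], [C → . n *], [C → .], [C' → . C] }

First, augment the grammar with C' → C
I₀ = CLOSURE({ [C' → . C] }):
  [C' → . C] has the dot before C: add [C → . C A], [C → . C C n], [C → .], [C → . n *]
No further items can be added.

I₀ = { [C → . C A], [C → . C C n], [C → . n *], [C → .], [C' → . C] }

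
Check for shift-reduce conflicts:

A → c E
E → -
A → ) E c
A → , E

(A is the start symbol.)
No shift-reduce conflicts

A shift-reduce conflict occurs when an LR(0) state has both:
  - a complete (reduce) item [A → α .] (dot at the end), and
  - a shift item [B → β . c γ] (dot before a terminal).

Augment with A' → A and build the canonical LR(0) collection (I0 = CLOSURE({[A' → . A]}), then GOTO on every symbol after a dot until no new states appear). It has 10 states:
  I0: { [A → . ) E c], [A → . , E], [A → . c E], [A' → . A] }  — shift
  I1: { [A → ) . E c], [E → . -] }  — shift
  I2: { [A → , . E], [E → . -] }  — shift
  I3: { [A' → A .] }  — accept
  I4: { [A → c . E], [E → . -] }  — shift
  I5: { [E → - .] }  — reduce
  I6: { [A → c E .] }  — reduce
  I7: { [A → , E .] }  — reduce
  I8: { [A → ) E . c] }  — shift
  I9: { [A → ) E c .] }  — reduce

No state contains both a complete item and a shift item.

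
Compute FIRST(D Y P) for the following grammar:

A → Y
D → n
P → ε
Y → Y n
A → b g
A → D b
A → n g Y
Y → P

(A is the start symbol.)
{ 'n' }

FIRST sets of the non-terminals involved (from the grammar, by fixed-point iteration):
  FIRST(D) = { 'n' }

To compute FIRST(D Y P), process the symbols left to right:
Symbol D is a non-terminal. Add FIRST(D) \ {ε} = { 'n' }
D is not nullable (ε ∉ FIRST(D)), so stop here.
FIRST(D Y P) = { 'n' }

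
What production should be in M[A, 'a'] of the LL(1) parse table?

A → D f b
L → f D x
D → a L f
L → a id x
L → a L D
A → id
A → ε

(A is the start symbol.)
To find M[A, 'a'], we find productions for A where 'a' is in the predict set (PREDICT(N → α) = (FIRST(α) \ {ε}) ∪ (FOLLOW(N) if α ⇒* ε)).

Relevant sets:
  FIRST(D) = { 'a' }
  FOLLOW(A) = { $ }

A → D f b: PREDICT = { 'a' }
  'a' is in predict set, so this production goes in M[A, 'a']
A → id: PREDICT = { 'id' }
A → ε: PREDICT = { $ }

M[A, 'a'] = A → D f b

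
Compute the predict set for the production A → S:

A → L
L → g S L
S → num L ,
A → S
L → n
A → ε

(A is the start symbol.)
PREDICT(A → S) = (FIRST(RHS) \ {ε}) ∪ (FOLLOW(A) if ε ∈ FIRST(RHS), i.e. RHS ⇒* ε)
FIRST(S) = { 'num' }
FIRST(S) = { 'num' }
ε ∉ FIRST(S), so FOLLOW(A) is not added.
PREDICT(A → S) = { 'num' }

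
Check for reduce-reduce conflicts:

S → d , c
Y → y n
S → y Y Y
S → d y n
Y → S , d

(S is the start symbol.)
A reduce-reduce conflict occurs when an LR(0) state has two complete items [A → α .] and [B → β .] — both call for a reduction, and with no lookahead the parser cannot choose between them.

Augment with S' → S and build the canonical LR(0) collection (I0 = CLOSURE({[S' → . S]}), then GOTO on every symbol after a dot until no new states appear). It has 15 states:
  I0: { [S → . d , c], [S → . d y n], [S → . y Y Y], [S' → . S] }  — shift
  I1: { [S' → S .] }  — accept
  I2: { [S → d . , c], [S → d . y n] }  — shift
  I3: { [S → . d , c], [S → . d y n], [S → . y Y Y], [S → y . Y Y], [Y → . S , d], [Y → . y n] }  — shift
  I4: { [Y → S . , d] }  — shift
  I5: { [S → . d , c], [S → . d y n], [S → . y Y Y], [S → y Y . Y], [Y → . S , d], [Y → . y n] }  — shift
  I6: { [S → . d , c], [S → . d y n], [S → . y Y Y], [S → y . Y Y], [Y → . S , d], [Y → . y n], [Y → y . n] }  — shift
  I7: { [Y → y n .] }  — reduce
  I8: { [S → y Y Y .] }  — reduce
  I9: { [Y → S , . d] }  — shift
  I10: { [Y → S , d .] }  — reduce
  I11: { [S → d , . c] }  — shift
  I12: { [S → d y . n] }  — shift
  I13: { [S → d y n .] }  — reduce
  I14: { [S → d , c .] }  — reduce

No state contains more than one complete item.

Answer: No reduce-reduce conflicts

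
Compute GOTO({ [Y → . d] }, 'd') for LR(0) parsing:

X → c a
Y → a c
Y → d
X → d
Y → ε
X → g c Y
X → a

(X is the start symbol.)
{ [Y → d .] }

GOTO(I, 'd') = CLOSURE({ [A → αX.β] : [A → α.Xβ] ∈ I, X = 'd' })

Items with dot before 'd', with the dot advanced:
  [Y → . d] → [Y → d .]
Closure adds nothing (no advanced item has the dot before a non-terminal).

GOTO = { [Y → d .] }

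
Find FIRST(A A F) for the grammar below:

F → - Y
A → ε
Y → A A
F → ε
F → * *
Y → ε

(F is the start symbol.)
{ '*', '-', ε }

FIRST sets of the non-terminals involved (from the grammar, by fixed-point iteration):
  FIRST(A) = { ε }
  FIRST(F) = { '*', '-', ε }

To compute FIRST(A A F), process the symbols left to right:
Symbol A is a non-terminal. Add FIRST(A) \ {ε} = { }
A is nullable (ε ∈ FIRST(A)), continue to the next symbol.
Symbol A is a non-terminal. Add FIRST(A) \ {ε} = { }
A is nullable (ε ∈ FIRST(A)), continue to the next symbol.
Symbol F is a non-terminal. Add FIRST(F) \ {ε} = { '*', '-' }
F is nullable (ε ∈ FIRST(F)), continue to the next symbol.
All symbols are nullable, so ε is in the result.
FIRST(A A F) = { '*', '-', ε }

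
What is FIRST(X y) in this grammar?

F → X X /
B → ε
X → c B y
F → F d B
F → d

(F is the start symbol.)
FIRST sets of the non-terminals involved (from the grammar, by fixed-point iteration):
  FIRST(X) = { 'c' }

To compute FIRST(X y), process the symbols left to right:
Symbol X is a non-terminal. Add FIRST(X) \ {ε} = { 'c' }
X is not nullable (ε ∉ FIRST(X)), so stop here.
FIRST(X y) = { 'c' }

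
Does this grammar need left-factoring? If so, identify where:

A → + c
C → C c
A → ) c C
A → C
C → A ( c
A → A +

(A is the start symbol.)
No, left-factoring is not needed

Left-factoring is needed when two productions for the same non-terminal
share a common prefix on the right-hand side.

Productions for A:
  A → + c
  A → ) c C
  A → C
  A → A +
Productions for C:
  C → C c
  C → A ( c

No common prefixes found.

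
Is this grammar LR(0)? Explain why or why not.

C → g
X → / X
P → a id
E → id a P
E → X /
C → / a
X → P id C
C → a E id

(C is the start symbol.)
Yes, the grammar is LR(0)

Augment with C' → C and build the canonical LR(0) collection (I0 = CLOSURE({[C' → . C]}), then GOTO on every symbol after a dot until no new states appear). It has 20 states:
  I0: { [C → . / a], [C → . a E id], [C → . g], [C' → . C] }  — shift
  I1: { [C → / . a] }  — shift
  I2: { [C' → C .] }  — accept
  I3: { [C → a . E id], [E → . X /], [E → . id a P], [P → . a id], [X → . / X], [X → . P id C] }  — shift
  I4: { [C → g .] }  — reduce
  I5: { [P → . a id], [X → . / X], [X → . P id C], [X → / . X] }  — shift
  I6: { [C → a E . id] }  — shift
  I7: { [X → P . id C] }  — shift
  I8: { [E → X . /] }  — shift
  I9: { [P → a . id] }  — shift
  I10: { [E → id . a P] }  — shift
  I11: { [E → id a . P], [P → . a id] }  — shift
  I12: { [E → id a P .] }  — reduce
  I13: { [P → a id .] }  — reduce
  I14: { [E → X / .] }  — reduce
  I15: { [C → . / a], [C → . a E id], [C → . g], [X → P id . C] }  — shift
  I16: { [X → P id C .] }  — reduce
  I17: { [C → a E id .] }  — reduce
  I18: { [X → / X .] }  — reduce
  I19: { [C → / a .] }  — reduce

Every state is either a pure shift/goto state or contains exactly one complete item and nothing to shift — no conflicts. The grammar is LR(0).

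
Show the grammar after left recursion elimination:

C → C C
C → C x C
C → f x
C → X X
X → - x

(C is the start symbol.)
C is directly left-recursive. The standard transformation for
  A → A α₁ | ... | A α_m | β₁ | ... | β_n
is
  A  → β₁ A' | ... | β_n A'
  A' → α₁ A' | ... | α_m A' | ε

C → f x becomes C → f x C'
C → X X becomes C → X X C'
C → C C becomes C' → C C'
C → C x C becomes C' → x C C'
Add C' → ε

Productions for other non-terminals are unchanged:
  X → - x

Resulting grammar:
C → f x C'
C → X X C'
C' → C C'
C' → x C C'
C' → ε
X → - x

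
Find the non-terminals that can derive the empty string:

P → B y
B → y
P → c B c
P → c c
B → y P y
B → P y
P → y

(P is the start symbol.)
A non-terminal is nullable if it can derive ε (the empty string): either it has an ε-production, or it has a production whose right-hand side consists entirely of nullable non-terminals.

There are no ε-productions, so no non-terminal can derive ε.
No non-terminals are nullable.

Answer: None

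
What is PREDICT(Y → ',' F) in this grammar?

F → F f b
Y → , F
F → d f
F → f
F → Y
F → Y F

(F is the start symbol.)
{ ',' }

PREDICT(Y → ',' F) = (FIRST(RHS) \ {ε}) ∪ (FOLLOW(Y) if ε ∈ FIRST(RHS), i.e. RHS ⇒* ε)
FIRST(',' F) = { ',' }
ε ∉ FIRST(',' F), so FOLLOW(Y) is not added.
PREDICT(Y → ',' F) = { ',' }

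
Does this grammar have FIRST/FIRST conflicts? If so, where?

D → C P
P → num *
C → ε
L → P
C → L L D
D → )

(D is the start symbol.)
FIRST sets of the non-terminals at (or reachable through a nullable prefix from) the front of some alternative:
  FIRST(C) = { 'num', ε }
  FIRST(P) = { 'num' }
  FIRST(L) = { 'num' }

Productions for D:
  D → C P: FIRST = { 'num' }
  D → ): FIRST = { ')' }
Productions for C:
  C → ε: FIRST = { ε }
  C → L L D: FIRST = { 'num' }
P, L have only one production, so no FIRST/FIRST conflict is possible there.

All alternatives of each non-terminal have pairwise disjoint FIRST sets.

Answer: No FIRST/FIRST conflicts.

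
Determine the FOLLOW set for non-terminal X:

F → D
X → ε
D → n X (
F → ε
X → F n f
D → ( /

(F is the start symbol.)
In D → n X (: X is followed by '(', add FIRST('(') \ {ε} = { '(' }

Taking the union: FOLLOW(X) = { '(' }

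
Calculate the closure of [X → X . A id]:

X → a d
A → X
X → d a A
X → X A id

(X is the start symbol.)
To compute CLOSURE, for each item [A → α.Bβ] where B is a non-terminal, add [B → .γ] for all productions B → γ; repeat for the newly added items until nothing changes.

Start with: [X → X . A id]
  [X → X . A id] has the dot before A: add [A → . X]
  [A → . X] has the dot before X: add [X → . a d], [X → . d a A], [X → . X A id]
No further items can be added.

CLOSURE = { [A → . X], [X → . X A id], [X → . a d], [X → . d a A], [X → X . A id] }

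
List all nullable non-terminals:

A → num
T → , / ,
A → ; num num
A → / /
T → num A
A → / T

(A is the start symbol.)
None

A non-terminal is nullable if it can derive ε (the empty string): either it has an ε-production, or it has a production whose right-hand side consists entirely of nullable non-terminals.

There are no ε-productions, so no non-terminal can derive ε.
No non-terminals are nullable.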